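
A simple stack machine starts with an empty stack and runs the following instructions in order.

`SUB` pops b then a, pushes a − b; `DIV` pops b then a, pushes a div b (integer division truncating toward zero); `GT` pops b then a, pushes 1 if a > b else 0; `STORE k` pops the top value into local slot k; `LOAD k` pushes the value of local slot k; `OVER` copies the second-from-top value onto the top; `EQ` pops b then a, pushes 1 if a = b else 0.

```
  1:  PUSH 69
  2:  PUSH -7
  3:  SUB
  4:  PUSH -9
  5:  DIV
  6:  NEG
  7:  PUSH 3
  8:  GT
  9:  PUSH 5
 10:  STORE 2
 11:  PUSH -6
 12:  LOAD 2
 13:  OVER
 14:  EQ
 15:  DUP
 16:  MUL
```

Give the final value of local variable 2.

PUSH 69 : [69]
PUSH -7 : [69, -7]
SUB     : [76]
PUSH -9 : [76, -9]
DIV     : [-8]
NEG     : [8]
PUSH 3  : [8, 3]
GT      : [1]
PUSH 5  : [1, 5]
STORE 2 : [1]
PUSH -6 : [1, -6]
LOAD 2  : [1, -6, 5]
OVER    : [1, -6, 5, -6]
EQ      : [1, -6, 0]
DUP     : [1, -6, 0, 0]
MUL     : [1, -6, 0]

5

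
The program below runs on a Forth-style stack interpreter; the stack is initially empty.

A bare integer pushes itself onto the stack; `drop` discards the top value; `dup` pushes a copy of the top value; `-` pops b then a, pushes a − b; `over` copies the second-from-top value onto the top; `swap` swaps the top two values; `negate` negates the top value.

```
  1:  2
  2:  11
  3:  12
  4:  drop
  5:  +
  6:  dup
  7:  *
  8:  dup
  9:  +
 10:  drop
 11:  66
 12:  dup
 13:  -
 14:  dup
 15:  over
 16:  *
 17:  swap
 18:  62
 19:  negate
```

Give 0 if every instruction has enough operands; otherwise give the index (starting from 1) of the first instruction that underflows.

0

2      -> 2
11     -> 2 11
12     -> 2 11 12
drop   -> 2 11
+      -> 13
dup    -> 13 13
*      -> 169
dup    -> 169 169
+      -> 338
drop   -> (empty)
66     -> 66
dup    -> 66 66
-      -> 0
dup    -> 0 0
over   -> 0 0 0
*      -> 0 0
swap   -> 0 0
62     -> 0 0 62
negate -> 0 0 -62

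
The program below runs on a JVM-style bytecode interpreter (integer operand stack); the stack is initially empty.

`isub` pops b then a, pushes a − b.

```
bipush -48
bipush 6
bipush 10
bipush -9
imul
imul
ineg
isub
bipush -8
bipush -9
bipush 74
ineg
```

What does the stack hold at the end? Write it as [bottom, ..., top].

bipush -48  -48
bipush 6    -48 6
bipush 10   -48 6 10
bipush -9   -48 6 10 -9
imul        -48 6 -90
imul        -48 -540
ineg        -48 540
isub        -588
bipush -8   -588 -8
bipush -9   -588 -8 -9
bipush 74   -588 -8 -9 74
ineg        -588 -8 -9 -74

[-588, -8, -9, -74]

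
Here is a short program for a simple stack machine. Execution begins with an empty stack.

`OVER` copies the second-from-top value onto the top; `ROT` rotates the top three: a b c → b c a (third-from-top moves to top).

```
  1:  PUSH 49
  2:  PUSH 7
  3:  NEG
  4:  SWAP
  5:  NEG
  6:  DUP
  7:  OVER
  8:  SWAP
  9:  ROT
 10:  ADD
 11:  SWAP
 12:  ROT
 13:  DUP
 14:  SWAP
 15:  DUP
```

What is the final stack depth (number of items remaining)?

5

PUSH 49 -> [49]
PUSH 7  -> [49, 7]
NEG     -> [49, -7]
SWAP    -> [-7, 49]
NEG     -> [-7, -49]
DUP     -> [-7, -49, -49]
OVER    -> [-7, -49, -49, -49]
SWAP    -> [-7, -49, -49, -49]
ROT     -> [-7, -49, -49, -49]
ADD     -> [-7, -49, -98]
SWAP    -> [-7, -98, -49]
ROT     -> [-98, -49, -7]
DUP     -> [-98, -49, -7, -7]
SWAP    -> [-98, -49, -7, -7]
DUP     -> [-98, -49, -7, -7, -7]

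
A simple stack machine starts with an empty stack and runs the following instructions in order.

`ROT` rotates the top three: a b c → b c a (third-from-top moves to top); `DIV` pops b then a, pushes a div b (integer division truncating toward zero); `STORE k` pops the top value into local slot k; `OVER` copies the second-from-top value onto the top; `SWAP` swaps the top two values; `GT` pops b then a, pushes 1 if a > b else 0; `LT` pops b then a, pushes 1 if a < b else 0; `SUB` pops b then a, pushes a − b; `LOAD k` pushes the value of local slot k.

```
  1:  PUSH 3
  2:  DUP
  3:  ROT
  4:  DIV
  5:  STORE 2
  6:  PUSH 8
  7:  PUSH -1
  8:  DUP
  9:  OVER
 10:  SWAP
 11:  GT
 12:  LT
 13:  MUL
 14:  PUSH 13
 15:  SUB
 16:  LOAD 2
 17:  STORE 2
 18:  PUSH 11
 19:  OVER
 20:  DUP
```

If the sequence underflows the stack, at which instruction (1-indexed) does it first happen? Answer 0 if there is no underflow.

PUSH 3 -> 3
DUP    -> 3 3
ROT  — needs 3 operands, stack has 2 → underflow

3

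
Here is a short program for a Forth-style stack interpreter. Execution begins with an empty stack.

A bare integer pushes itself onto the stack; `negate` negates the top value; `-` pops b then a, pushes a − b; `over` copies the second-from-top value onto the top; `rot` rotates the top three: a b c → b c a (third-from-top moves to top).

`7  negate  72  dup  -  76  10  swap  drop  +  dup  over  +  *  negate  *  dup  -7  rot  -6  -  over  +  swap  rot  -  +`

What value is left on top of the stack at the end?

-8

7       7
negate  -7
72      -7 72
dup     -7 72 72
-       -7 0
76      -7 0 76
10      -7 0 76 10
swap    -7 0 10 76
drop    -7 0 10
+       -7 10
dup     -7 10 10
over    -7 10 10 10
+       -7 10 20
*       -7 200
negate  -7 -200
*       1400
dup     1400 1400
-7      1400 1400 -7
rot     1400 -7 1400
-6      1400 -7 1400 -6
-       1400 -7 1406
over    1400 -7 1406 -7
+       1400 -7 1399
swap    1400 1399 -7
rot     1399 -7 1400
-       1399 -1407
+       -8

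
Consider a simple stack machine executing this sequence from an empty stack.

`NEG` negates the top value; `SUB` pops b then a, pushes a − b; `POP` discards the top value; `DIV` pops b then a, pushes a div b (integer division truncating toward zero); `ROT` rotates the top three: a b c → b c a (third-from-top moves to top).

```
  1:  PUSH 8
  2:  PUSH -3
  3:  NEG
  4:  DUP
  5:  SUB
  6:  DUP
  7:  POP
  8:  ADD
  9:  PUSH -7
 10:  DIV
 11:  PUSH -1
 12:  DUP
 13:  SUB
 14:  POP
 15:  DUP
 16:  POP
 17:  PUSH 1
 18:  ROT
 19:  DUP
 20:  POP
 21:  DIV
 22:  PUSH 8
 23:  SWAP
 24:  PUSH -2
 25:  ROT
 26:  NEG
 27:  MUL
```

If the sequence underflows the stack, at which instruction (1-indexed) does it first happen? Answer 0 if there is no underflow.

PUSH 8  -> 8
PUSH -3 -> 8 -3
NEG     -> 8 3
DUP     -> 8 3 3
SUB     -> 8 0
DUP     -> 8 0 0
POP     -> 8 0
ADD     -> 8
PUSH -7 -> 8 -7
DIV     -> -1
PUSH -1 -> -1 -1
DUP     -> -1 -1 -1
SUB     -> -1 0
POP     -> -1
DUP     -> -1 -1
POP     -> -1
PUSH 1  -> -1 1
ROT  — needs 3 operands, stack has 2 → underflow

18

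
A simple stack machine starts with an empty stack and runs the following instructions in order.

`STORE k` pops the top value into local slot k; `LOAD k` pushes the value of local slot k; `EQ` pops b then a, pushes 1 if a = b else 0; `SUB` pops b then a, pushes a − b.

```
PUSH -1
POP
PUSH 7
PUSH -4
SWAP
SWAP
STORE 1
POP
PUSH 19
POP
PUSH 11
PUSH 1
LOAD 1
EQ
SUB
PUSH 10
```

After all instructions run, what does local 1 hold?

PUSH -1 → -1
POP     → (empty)
PUSH 7  → 7
PUSH -4 → 7 -4
SWAP    → -4 7
SWAP    → 7 -4
STORE 1 → 7
POP     → (empty)
PUSH 19 → 19
POP     → (empty)
PUSH 11 → 11
PUSH 1  → 11 1
LOAD 1  → 11 1 -4
EQ      → 11 0
SUB     → 11
PUSH 10 → 11 10

-4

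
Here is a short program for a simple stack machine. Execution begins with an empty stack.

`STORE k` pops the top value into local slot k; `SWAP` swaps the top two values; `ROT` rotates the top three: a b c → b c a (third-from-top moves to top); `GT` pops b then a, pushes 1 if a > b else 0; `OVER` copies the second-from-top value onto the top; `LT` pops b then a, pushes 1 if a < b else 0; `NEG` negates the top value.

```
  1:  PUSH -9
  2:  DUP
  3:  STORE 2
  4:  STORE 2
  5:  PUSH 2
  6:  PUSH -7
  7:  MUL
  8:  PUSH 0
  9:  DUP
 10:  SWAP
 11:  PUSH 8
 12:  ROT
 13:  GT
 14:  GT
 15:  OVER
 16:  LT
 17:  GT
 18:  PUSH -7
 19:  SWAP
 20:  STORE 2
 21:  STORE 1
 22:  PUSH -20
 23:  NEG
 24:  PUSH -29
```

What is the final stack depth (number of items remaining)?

PUSH -9  : [-9]
DUP      : [-9, -9]
STORE 2  : [-9]
STORE 2  : []
PUSH 2   : [2]
PUSH -7  : [2, -7]
MUL      : [-14]
PUSH 0   : [-14, 0]
DUP      : [-14, 0, 0]
SWAP     : [-14, 0, 0]
PUSH 8   : [-14, 0, 0, 8]
ROT      : [-14, 0, 8, 0]
GT       : [-14, 0, 1]
GT       : [-14, 0]
OVER     : [-14, 0, -14]
LT       : [-14, 0]
GT       : [0]
PUSH -7  : [0, -7]
SWAP     : [-7, 0]
STORE 2  : [-7]
STORE 1  : []
PUSH -20 : [-20]
NEG      : [20]
PUSH -29 : [20, -29]

2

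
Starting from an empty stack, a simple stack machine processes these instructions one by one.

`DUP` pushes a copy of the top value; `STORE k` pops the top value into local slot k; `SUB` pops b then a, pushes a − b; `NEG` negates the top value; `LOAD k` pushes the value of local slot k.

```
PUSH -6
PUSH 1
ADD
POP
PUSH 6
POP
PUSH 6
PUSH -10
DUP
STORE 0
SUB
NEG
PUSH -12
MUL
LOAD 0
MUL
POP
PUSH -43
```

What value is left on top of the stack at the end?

-43

PUSH -6   [-6]
PUSH 1    [-6, 1]
ADD       [-5]
POP       []
PUSH 6    [6]
POP       []
PUSH 6    [6]
PUSH -10  [6, -10]
DUP       [6, -10, -10]
STORE 0   [6, -10]
SUB       [16]
NEG       [-16]
PUSH -12  [-16, -12]
MUL       [192]
LOAD 0    [192, -10]
MUL       [-1920]
POP       []
PUSH -43  [-43]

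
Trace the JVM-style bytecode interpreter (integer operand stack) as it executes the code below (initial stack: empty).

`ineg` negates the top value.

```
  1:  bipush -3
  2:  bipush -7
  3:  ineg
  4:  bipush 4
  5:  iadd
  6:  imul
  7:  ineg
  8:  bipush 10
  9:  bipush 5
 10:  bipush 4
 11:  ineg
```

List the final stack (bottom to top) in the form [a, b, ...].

[33, 10, 5, -4]

bipush -3 → -3
bipush -7 → -3 -7
ineg      → -3 7
bipush 4  → -3 7 4
iadd      → -3 11
imul      → -33
ineg      → 33
bipush 10 → 33 10
bipush 5  → 33 10 5
bipush 4  → 33 10 5 4
ineg      → 33 10 5 -4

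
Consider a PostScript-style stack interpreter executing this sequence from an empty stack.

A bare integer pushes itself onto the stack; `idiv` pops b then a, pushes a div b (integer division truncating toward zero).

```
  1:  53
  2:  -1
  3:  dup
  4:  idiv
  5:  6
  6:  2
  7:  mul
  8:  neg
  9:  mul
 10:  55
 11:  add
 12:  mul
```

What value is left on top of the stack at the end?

53    53
-1    53 -1
dup   53 -1 -1
idiv  53 1
6     53 1 6
2     53 1 6 2
mul   53 1 12
neg   53 1 -12
mul   53 -12
55    53 -12 55
add   53 43
mul   2279

2279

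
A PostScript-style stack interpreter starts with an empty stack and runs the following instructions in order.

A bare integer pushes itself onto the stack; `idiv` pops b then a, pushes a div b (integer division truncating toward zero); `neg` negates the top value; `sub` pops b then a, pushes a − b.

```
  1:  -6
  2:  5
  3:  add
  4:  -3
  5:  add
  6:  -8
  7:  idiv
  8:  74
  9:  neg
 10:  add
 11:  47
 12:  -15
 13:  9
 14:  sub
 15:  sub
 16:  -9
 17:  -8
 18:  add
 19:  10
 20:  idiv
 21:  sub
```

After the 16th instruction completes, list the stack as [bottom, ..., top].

-6   : -6
5    : -6 5
add  : -1
-3   : -1 -3
add  : -4
-8   : -4 -8
idiv : 0
74   : 0 74
neg  : 0 -74
add  : -74
47   : -74 47
-15  : -74 47 -15
9    : -74 47 -15 9
sub  : -74 47 -24
sub  : -74 71
-9   : -74 71 -9

[-74, 71, -9]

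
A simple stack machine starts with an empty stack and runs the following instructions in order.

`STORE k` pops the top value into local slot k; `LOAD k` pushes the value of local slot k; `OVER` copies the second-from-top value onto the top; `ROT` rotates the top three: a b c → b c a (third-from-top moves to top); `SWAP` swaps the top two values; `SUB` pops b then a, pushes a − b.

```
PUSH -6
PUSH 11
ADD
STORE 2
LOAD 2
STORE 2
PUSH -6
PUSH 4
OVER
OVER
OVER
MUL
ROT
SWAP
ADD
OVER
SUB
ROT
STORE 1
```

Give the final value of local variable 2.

PUSH -6 -> -6
PUSH 11 -> -6 11
ADD     -> 5
STORE 2 -> (empty)
LOAD 2  -> 5
STORE 2 -> (empty)
PUSH -6 -> -6
PUSH 4  -> -6 4
OVER    -> -6 4 -6
OVER    -> -6 4 -6 4
OVER    -> -6 4 -6 4 -6
MUL     -> -6 4 -6 -24
ROT     -> -6 -6 -24 4
SWAP    -> -6 -6 4 -24
ADD     -> -6 -6 -20
OVER    -> -6 -6 -20 -6
SUB     -> -6 -6 -14
ROT     -> -6 -14 -6
STORE 1 -> -6 -14

5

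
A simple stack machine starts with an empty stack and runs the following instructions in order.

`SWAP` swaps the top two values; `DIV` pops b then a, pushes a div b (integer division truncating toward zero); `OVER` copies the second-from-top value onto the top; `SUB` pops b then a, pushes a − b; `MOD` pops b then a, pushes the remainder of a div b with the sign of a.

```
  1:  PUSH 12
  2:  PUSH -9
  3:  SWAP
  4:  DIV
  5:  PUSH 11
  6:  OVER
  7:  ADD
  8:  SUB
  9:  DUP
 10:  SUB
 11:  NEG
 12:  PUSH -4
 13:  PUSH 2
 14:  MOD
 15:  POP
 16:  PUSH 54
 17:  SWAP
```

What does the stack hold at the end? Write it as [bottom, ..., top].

[54, 0]

PUSH 12 -> [12]
PUSH -9 -> [12, -9]
SWAP    -> [-9, 12]
DIV     -> [0]
PUSH 11 -> [0, 11]
OVER    -> [0, 11, 0]
ADD     -> [0, 11]
SUB     -> [-11]
DUP     -> [-11, -11]
SUB     -> [0]
NEG     -> [0]
PUSH -4 -> [0, -4]
PUSH 2  -> [0, -4, 2]
MOD     -> [0, 0]
POP     -> [0]
PUSH 54 -> [0, 54]
SWAP    -> [54, 0]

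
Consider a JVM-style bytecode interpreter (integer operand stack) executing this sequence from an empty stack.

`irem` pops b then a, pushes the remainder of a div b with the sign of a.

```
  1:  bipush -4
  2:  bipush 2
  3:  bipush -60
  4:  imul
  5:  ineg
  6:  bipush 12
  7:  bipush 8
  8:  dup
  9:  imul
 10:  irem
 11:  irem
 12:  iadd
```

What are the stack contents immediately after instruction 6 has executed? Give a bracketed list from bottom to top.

bipush -4  → [-4]
bipush 2   → [-4, 2]
bipush -60 → [-4, 2, -60]
imul       → [-4, -120]
ineg       → [-4, 120]
bipush 12  → [-4, 120, 12]

[-4, 120, 12]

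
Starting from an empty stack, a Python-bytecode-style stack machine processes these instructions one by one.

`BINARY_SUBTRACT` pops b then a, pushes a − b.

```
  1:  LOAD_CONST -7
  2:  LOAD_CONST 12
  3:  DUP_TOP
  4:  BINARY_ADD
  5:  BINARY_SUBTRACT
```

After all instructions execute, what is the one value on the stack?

-31

LOAD_CONST -7    -7
LOAD_CONST 12    -7 12
DUP_TOP          -7 12 12
BINARY_ADD       -7 24
BINARY_SUBTRACT  -31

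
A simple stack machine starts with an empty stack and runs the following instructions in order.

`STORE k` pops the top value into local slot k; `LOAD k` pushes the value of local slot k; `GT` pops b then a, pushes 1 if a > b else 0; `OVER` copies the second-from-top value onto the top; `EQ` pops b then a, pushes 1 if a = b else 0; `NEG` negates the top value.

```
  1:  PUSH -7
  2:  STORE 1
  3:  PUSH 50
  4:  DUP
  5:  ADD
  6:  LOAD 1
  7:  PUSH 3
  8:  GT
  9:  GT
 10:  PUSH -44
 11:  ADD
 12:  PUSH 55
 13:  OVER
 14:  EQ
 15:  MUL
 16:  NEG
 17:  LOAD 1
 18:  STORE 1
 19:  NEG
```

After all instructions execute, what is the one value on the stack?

0

PUSH -7  -> -7
STORE 1  -> (empty)
PUSH 50  -> 50
DUP      -> 50 50
ADD      -> 100
LOAD 1   -> 100 -7
PUSH 3   -> 100 -7 3
GT       -> 100 0
GT       -> 1
PUSH -44 -> 1 -44
ADD      -> -43
PUSH 55  -> -43 55
OVER     -> -43 55 -43
EQ       -> -43 0
MUL      -> 0
NEG      -> 0
LOAD 1   -> 0 -7
STORE 1  -> 0
NEG      -> 0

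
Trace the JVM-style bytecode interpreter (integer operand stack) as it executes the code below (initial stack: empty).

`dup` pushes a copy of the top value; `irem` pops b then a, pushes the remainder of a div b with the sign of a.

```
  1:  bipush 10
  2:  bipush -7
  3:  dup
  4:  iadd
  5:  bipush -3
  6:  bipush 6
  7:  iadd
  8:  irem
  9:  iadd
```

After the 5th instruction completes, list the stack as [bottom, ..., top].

[10, -14, -3]

bipush 10 : [10]
bipush -7 : [10, -7]
dup       : [10, -7, -7]
iadd      : [10, -14]
bipush -3 : [10, -14, -3]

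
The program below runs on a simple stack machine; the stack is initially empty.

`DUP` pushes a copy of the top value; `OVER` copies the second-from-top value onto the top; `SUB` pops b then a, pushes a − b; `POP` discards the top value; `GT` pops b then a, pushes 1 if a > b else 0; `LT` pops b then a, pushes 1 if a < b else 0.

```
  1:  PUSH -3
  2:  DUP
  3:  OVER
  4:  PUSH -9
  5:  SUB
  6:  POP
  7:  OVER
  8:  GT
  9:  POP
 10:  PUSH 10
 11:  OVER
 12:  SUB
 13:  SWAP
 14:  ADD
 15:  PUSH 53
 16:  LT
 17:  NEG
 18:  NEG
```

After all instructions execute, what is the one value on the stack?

1

PUSH -3 : -3
DUP     : -3 -3
OVER    : -3 -3 -3
PUSH -9 : -3 -3 -3 -9
SUB     : -3 -3 6
POP     : -3 -3
OVER    : -3 -3 -3
GT      : -3 0
POP     : -3
PUSH 10 : -3 10
OVER    : -3 10 -3
SUB     : -3 13
SWAP    : 13 -3
ADD     : 10
PUSH 53 : 10 53
LT      : 1
NEG     : -1
NEG     : 1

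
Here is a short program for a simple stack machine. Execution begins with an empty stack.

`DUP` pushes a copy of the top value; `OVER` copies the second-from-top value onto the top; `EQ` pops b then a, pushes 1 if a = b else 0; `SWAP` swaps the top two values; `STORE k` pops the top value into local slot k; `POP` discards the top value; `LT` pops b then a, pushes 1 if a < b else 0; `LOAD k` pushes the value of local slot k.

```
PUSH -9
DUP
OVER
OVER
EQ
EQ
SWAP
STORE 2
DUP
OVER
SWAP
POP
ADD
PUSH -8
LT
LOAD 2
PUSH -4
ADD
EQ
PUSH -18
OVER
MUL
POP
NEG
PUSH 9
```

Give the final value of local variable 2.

PUSH -9  → -9
DUP      → -9 -9
OVER     → -9 -9 -9
OVER     → -9 -9 -9 -9
EQ       → -9 -9 1
EQ       → -9 0
SWAP     → 0 -9
STORE 2  → 0
DUP      → 0 0
OVER     → 0 0 0
SWAP     → 0 0 0
POP      → 0 0
ADD      → 0
PUSH -8  → 0 -8
LT       → 0
LOAD 2   → 0 -9
PUSH -4  → 0 -9 -4
ADD      → 0 -13
EQ       → 0
PUSH -18 → 0 -18
OVER     → 0 -18 0
MUL      → 0 0
POP      → 0
NEG      → 0
PUSH 9   → 0 9

-9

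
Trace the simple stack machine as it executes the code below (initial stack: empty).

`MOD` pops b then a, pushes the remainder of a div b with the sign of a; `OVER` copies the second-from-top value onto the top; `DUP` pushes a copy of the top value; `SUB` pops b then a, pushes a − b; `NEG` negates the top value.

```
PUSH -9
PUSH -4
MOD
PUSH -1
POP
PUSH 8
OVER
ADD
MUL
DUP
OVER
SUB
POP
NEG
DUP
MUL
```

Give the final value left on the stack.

49

PUSH -9 : [-9]
PUSH -4 : [-9, -4]
MOD     : [-1]
PUSH -1 : [-1, -1]
POP     : [-1]
PUSH 8  : [-1, 8]
OVER    : [-1, 8, -1]
ADD     : [-1, 7]
MUL     : [-7]
DUP     : [-7, -7]
OVER    : [-7, -7, -7]
SUB     : [-7, 0]
POP     : [-7]
NEG     : [7]
DUP     : [7, 7]
MUL     : [49]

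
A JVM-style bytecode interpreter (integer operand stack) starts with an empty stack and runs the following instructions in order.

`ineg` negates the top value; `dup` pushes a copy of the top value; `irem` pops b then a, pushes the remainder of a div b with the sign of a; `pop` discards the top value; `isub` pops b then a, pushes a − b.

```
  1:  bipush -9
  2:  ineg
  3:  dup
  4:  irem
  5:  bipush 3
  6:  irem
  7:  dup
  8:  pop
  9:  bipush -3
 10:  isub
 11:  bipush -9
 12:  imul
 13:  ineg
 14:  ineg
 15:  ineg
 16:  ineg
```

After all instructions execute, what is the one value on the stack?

-27

bipush -9 → -9
ineg      → 9
dup       → 9 9
irem      → 0
bipush 3  → 0 3
irem      → 0
dup       → 0 0
pop       → 0
bipush -3 → 0 -3
isub      → 3
bipush -9 → 3 -9
imul      → -27
ineg      → 27
ineg      → -27
ineg      → 27
ineg      → -27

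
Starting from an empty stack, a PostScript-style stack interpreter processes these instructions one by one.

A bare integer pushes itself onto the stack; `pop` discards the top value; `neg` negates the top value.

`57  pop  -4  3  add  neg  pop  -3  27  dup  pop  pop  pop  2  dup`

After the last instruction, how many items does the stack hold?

57  -> 57
pop -> (empty)
-4  -> -4
3   -> -4 3
add -> -1
neg -> 1
pop -> (empty)
-3  -> -3
27  -> -3 27
dup -> -3 27 27
pop -> -3 27
pop -> -3
pop -> (empty)
2   -> 2
dup -> 2 2

2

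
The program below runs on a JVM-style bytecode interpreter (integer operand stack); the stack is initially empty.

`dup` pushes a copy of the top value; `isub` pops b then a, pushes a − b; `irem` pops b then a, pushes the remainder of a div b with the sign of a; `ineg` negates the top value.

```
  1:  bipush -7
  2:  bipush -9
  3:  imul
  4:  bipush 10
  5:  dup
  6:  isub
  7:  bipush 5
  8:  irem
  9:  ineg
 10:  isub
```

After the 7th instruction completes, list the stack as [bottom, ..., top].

[63, 0, 5]

bipush -7 : -7
bipush -9 : -7 -9
imul      : 63
bipush 10 : 63 10
dup       : 63 10 10
isub      : 63 0
bipush 5  : 63 0 5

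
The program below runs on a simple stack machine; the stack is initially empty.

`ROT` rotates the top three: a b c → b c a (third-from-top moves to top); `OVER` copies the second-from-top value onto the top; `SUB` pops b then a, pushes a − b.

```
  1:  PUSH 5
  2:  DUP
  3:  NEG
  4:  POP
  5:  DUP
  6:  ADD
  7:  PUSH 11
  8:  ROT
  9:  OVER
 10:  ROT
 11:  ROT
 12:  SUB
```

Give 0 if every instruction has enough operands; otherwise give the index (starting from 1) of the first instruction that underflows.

8

PUSH 5  : [5]
DUP     : [5, 5]
NEG     : [5, -5]
POP     : [5]
DUP     : [5, 5]
ADD     : [10]
PUSH 11 : [10, 11]
ROT  — needs 3 operands, stack has 2 → underflow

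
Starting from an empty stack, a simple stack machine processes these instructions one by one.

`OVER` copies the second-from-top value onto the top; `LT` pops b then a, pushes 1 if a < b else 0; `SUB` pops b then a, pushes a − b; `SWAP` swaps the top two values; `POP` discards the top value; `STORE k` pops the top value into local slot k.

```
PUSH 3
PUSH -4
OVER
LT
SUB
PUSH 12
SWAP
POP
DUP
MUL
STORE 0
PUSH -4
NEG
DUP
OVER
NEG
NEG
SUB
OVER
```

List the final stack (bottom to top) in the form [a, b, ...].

PUSH 3  → 3
PUSH -4 → 3 -4
OVER    → 3 -4 3
LT      → 3 1
SUB     → 2
PUSH 12 → 2 12
SWAP    → 12 2
POP     → 12
DUP     → 12 12
MUL     → 144
STORE 0 → (empty)
PUSH -4 → -4
NEG     → 4
DUP     → 4 4
OVER    → 4 4 4
NEG     → 4 4 -4
NEG     → 4 4 4
SUB     → 4 0
OVER    → 4 0 4

[4, 0, 4]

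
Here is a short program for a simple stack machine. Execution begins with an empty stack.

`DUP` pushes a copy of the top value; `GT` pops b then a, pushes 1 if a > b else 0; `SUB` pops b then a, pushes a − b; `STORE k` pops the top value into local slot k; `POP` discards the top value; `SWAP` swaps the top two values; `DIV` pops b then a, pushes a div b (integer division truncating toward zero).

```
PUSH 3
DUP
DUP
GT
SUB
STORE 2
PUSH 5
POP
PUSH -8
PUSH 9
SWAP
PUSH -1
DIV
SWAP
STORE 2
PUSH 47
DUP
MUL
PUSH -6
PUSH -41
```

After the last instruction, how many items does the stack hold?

4

PUSH 3   -> [3]
DUP      -> [3, 3]
DUP      -> [3, 3, 3]
GT       -> [3, 0]
SUB      -> [3]
STORE 2  -> []
PUSH 5   -> [5]
POP      -> []
PUSH -8  -> [-8]
PUSH 9   -> [-8, 9]
SWAP     -> [9, -8]
PUSH -1  -> [9, -8, -1]
DIV      -> [9, 8]
SWAP     -> [8, 9]
STORE 2  -> [8]
PUSH 47  -> [8, 47]
DUP      -> [8, 47, 47]
MUL      -> [8, 2209]
PUSH -6  -> [8, 2209, -6]
PUSH -41 -> [8, 2209, -6, -41]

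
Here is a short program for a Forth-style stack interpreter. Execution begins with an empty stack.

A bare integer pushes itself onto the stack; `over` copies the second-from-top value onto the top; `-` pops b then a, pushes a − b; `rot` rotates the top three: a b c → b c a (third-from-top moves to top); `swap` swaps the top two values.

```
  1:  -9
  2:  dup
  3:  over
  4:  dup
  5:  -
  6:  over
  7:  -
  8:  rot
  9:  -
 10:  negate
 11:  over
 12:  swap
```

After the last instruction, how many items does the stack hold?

-9     -> [-9]
dup    -> [-9, -9]
over   -> [-9, -9, -9]
dup    -> [-9, -9, -9, -9]
-      -> [-9, -9, 0]
over   -> [-9, -9, 0, -9]
-      -> [-9, -9, 9]
rot    -> [-9, 9, -9]
-      -> [-9, 18]
negate -> [-9, -18]
over   -> [-9, -18, -9]
swap   -> [-9, -9, -18]

3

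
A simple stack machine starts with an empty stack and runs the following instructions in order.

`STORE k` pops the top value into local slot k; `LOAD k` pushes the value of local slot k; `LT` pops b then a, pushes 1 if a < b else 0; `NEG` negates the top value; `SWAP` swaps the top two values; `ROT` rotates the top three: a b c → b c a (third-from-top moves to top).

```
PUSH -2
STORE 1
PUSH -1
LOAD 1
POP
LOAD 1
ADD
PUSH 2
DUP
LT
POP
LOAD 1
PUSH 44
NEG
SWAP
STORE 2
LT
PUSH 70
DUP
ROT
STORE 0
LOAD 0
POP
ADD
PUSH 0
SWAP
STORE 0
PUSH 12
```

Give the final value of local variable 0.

140

PUSH -2  [-2]
STORE 1  []
PUSH -1  [-1]
LOAD 1   [-1, -2]
POP      [-1]
LOAD 1   [-1, -2]
ADD      [-3]
PUSH 2   [-3, 2]
DUP      [-3, 2, 2]
LT       [-3, 0]
POP      [-3]
LOAD 1   [-3, -2]
PUSH 44  [-3, -2, 44]
NEG      [-3, -2, -44]
SWAP     [-3, -44, -2]
STORE 2  [-3, -44]
LT       [0]
PUSH 70  [0, 70]
DUP      [0, 70, 70]
ROT      [70, 70, 0]
STORE 0  [70, 70]
LOAD 0   [70, 70, 0]
POP      [70, 70]
ADD      [140]
PUSH 0   [140, 0]
SWAP     [0, 140]
STORE 0  [0]
PUSH 12  [0, 12]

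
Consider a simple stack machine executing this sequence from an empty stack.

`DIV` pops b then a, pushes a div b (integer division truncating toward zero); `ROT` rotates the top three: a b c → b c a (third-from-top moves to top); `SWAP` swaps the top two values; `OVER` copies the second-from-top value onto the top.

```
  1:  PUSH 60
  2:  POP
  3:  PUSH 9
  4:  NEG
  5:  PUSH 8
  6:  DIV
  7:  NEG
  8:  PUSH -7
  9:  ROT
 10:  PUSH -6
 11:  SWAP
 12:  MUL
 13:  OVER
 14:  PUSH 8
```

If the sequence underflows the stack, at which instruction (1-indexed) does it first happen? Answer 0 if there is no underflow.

9

PUSH 60 : [60]
POP     : []
PUSH 9  : [9]
NEG     : [-9]
PUSH 8  : [-9, 8]
DIV     : [-1]
NEG     : [1]
PUSH -7 : [1, -7]
ROT  — needs 3 operands, stack has 2 → underflow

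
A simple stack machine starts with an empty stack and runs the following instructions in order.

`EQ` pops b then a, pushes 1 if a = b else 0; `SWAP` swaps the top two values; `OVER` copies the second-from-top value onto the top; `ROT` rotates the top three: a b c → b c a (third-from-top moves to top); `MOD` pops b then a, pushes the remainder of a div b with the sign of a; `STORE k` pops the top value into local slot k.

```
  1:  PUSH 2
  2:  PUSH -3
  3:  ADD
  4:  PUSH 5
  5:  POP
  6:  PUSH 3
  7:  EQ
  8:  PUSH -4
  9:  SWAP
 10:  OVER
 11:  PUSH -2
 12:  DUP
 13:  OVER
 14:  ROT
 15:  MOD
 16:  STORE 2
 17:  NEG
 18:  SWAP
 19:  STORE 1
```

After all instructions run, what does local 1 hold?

-4

PUSH 2  : 2
PUSH -3 : 2 -3
ADD     : -1
PUSH 5  : -1 5
POP     : -1
PUSH 3  : -1 3
EQ      : 0
PUSH -4 : 0 -4
SWAP    : -4 0
OVER    : -4 0 -4
PUSH -2 : -4 0 -4 -2
DUP     : -4 0 -4 -2 -2
OVER    : -4 0 -4 -2 -2 -2
ROT     : -4 0 -4 -2 -2 -2
MOD     : -4 0 -4 -2 0
STORE 2 : -4 0 -4 -2
NEG     : -4 0 -4 2
SWAP    : -4 0 2 -4
STORE 1 : -4 0 2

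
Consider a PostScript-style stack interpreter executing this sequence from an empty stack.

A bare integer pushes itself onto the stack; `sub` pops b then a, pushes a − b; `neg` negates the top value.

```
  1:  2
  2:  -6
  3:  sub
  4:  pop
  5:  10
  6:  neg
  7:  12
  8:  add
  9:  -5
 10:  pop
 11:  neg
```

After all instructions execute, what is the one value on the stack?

2   -> [2]
-6  -> [2, -6]
sub -> [8]
pop -> []
10  -> [10]
neg -> [-10]
12  -> [-10, 12]
add -> [2]
-5  -> [2, -5]
pop -> [2]
neg -> [-2]

-2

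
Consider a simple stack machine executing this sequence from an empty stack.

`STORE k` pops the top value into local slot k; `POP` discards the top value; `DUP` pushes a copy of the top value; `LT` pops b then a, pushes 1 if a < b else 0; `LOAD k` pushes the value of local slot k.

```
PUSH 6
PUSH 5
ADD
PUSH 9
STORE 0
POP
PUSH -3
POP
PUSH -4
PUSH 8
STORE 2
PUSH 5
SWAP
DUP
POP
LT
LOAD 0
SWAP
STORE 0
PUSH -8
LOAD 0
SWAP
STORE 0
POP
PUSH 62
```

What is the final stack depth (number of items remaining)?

2

PUSH 6  : 6
PUSH 5  : 6 5
ADD     : 11
PUSH 9  : 11 9
STORE 0 : 11
POP     : (empty)
PUSH -3 : -3
POP     : (empty)
PUSH -4 : -4
PUSH 8  : -4 8
STORE 2 : -4
PUSH 5  : -4 5
SWAP    : 5 -4
DUP     : 5 -4 -4
POP     : 5 -4
LT      : 0
LOAD 0  : 0 9
SWAP    : 9 0
STORE 0 : 9
PUSH -8 : 9 -8
LOAD 0  : 9 -8 0
SWAP    : 9 0 -8
STORE 0 : 9 0
POP     : 9
PUSH 62 : 9 62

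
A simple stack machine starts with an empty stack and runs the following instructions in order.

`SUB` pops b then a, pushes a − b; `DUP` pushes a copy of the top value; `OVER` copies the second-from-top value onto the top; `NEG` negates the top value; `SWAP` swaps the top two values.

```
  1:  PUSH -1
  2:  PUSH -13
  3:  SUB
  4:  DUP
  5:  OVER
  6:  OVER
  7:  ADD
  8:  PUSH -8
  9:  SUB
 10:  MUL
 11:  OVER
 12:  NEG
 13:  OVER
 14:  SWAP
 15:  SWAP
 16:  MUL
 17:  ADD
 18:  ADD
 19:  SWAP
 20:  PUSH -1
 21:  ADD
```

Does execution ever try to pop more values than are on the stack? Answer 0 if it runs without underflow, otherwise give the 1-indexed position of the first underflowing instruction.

19

PUSH -1  : -1
PUSH -13 : -1 -13
SUB      : 12
DUP      : 12 12
OVER     : 12 12 12
OVER     : 12 12 12 12
ADD      : 12 12 24
PUSH -8  : 12 12 24 -8
SUB      : 12 12 32
MUL      : 12 384
OVER     : 12 384 12
NEG      : 12 384 -12
OVER     : 12 384 -12 384
SWAP     : 12 384 384 -12
SWAP     : 12 384 -12 384
MUL      : 12 384 -4608
ADD      : 12 -4224
ADD      : -4212
SWAP  — needs 2 operands, stack has 1 → underflow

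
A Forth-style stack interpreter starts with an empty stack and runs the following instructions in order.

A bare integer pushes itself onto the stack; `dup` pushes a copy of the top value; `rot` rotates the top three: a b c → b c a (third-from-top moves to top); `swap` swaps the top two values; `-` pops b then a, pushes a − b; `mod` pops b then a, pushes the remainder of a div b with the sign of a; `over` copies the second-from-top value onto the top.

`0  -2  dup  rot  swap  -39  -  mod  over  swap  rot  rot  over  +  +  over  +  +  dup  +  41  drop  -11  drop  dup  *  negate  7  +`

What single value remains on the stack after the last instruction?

0       [0]
-2      [0, -2]
dup     [0, -2, -2]
rot     [-2, -2, 0]
swap    [-2, 0, -2]
-39     [-2, 0, -2, -39]
-       [-2, 0, 37]
mod     [-2, 0]
over    [-2, 0, -2]
swap    [-2, -2, 0]
rot     [-2, 0, -2]
rot     [0, -2, -2]
over    [0, -2, -2, -2]
+       [0, -2, -4]
+       [0, -6]
over    [0, -6, 0]
+       [0, -6]
+       [-6]
dup     [-6, -6]
+       [-12]
41      [-12, 41]
drop    [-12]
-11     [-12, -11]
drop    [-12]
dup     [-12, -12]
*       [144]
negate  [-144]
7       [-144, 7]
+       [-137]

-137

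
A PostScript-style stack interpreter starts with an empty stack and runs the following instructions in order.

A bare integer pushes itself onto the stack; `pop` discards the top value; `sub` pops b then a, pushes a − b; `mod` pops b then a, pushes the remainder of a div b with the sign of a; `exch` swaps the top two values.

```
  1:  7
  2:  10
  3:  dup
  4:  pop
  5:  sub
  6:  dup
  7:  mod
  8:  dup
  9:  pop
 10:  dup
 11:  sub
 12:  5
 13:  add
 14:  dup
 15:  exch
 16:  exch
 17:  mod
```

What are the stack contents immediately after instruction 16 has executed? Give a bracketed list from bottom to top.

7     7
10    7 10
dup   7 10 10
pop   7 10
sub   -3
dup   -3 -3
mod   0
dup   0 0
pop   0
dup   0 0
sub   0
5     0 5
add   5
dup   5 5
exch  5 5
exch  5 5

[5, 5]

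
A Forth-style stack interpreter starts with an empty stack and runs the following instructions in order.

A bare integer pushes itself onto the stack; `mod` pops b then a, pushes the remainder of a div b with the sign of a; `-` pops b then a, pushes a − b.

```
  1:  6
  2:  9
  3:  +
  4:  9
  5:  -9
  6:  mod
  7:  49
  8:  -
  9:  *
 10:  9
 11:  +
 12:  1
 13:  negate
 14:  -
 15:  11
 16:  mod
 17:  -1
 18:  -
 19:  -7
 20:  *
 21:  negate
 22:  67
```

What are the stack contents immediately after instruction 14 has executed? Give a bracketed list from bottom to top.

6      → 6
9      → 6 9
+      → 15
9      → 15 9
-9     → 15 9 -9
mod    → 15 0
49     → 15 0 49
-      → 15 -49
*      → -735
9      → -735 9
+      → -726
1      → -726 1
negate → -726 -1
-      → -725

[-725]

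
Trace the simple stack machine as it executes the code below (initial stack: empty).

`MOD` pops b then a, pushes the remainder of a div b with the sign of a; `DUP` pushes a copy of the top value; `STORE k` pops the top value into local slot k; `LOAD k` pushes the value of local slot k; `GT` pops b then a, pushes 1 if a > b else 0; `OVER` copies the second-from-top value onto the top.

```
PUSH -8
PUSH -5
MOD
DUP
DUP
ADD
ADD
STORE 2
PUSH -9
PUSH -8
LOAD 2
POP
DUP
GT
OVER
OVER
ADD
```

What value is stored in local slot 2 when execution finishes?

-9

PUSH -8 → -8
PUSH -5 → -8 -5
MOD     → -3
DUP     → -3 -3
DUP     → -3 -3 -3
ADD     → -3 -6
ADD     → -9
STORE 2 → (empty)
PUSH -9 → -9
PUSH -8 → -9 -8
LOAD 2  → -9 -8 -9
POP     → -9 -8
DUP     → -9 -8 -8
GT      → -9 0
OVER    → -9 0 -9
OVER    → -9 0 -9 0
ADD     → -9 0 -9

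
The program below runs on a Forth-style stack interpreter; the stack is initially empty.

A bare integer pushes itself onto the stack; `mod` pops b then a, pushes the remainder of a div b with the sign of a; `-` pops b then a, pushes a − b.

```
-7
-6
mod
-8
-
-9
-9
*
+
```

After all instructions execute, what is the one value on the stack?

-7  : [-7]
-6  : [-7, -6]
mod : [-1]
-8  : [-1, -8]
-   : [7]
-9  : [7, -9]
-9  : [7, -9, -9]
*   : [7, 81]
+   : [88]

88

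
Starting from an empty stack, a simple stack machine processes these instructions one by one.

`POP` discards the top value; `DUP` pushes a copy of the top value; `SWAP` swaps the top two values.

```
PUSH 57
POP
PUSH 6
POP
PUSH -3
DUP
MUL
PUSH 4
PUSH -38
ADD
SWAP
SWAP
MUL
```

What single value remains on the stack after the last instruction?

-306

PUSH 57  → 57
POP      → (empty)
PUSH 6   → 6
POP      → (empty)
PUSH -3  → -3
DUP      → -3 -3
MUL      → 9
PUSH 4   → 9 4
PUSH -38 → 9 4 -38
ADD      → 9 -34
SWAP     → -34 9
SWAP     → 9 -34
MUL      → -306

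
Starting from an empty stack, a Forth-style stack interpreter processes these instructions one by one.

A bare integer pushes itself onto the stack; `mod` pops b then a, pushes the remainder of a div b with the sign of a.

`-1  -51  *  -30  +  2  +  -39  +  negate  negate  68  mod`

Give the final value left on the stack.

-1      -1
-51     -1 -51
*       51
-30     51 -30
+       21
2       21 2
+       23
-39     23 -39
+       -16
negate  16
negate  -16
68      -16 68
mod     -16

-16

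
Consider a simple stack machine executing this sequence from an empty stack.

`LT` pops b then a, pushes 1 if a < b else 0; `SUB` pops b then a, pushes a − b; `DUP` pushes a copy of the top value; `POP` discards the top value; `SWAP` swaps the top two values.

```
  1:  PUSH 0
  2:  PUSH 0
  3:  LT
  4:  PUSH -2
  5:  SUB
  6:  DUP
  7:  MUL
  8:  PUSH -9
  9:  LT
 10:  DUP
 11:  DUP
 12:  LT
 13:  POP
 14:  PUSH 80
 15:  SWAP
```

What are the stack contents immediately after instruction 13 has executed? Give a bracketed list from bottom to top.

PUSH 0   [0]
PUSH 0   [0, 0]
LT       [0]
PUSH -2  [0, -2]
SUB      [2]
DUP      [2, 2]
MUL      [4]
PUSH -9  [4, -9]
LT       [0]
DUP      [0, 0]
DUP      [0, 0, 0]
LT       [0, 0]
POP      [0]

[0]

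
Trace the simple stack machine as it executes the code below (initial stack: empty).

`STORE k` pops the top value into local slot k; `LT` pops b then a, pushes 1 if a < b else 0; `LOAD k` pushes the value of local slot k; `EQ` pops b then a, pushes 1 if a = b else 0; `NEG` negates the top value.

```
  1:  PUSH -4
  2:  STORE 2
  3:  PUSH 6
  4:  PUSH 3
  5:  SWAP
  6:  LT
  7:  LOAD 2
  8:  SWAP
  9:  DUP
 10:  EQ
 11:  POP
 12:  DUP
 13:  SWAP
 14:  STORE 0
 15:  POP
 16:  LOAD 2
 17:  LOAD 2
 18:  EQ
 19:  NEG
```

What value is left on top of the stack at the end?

-1

PUSH -4 → [-4]
STORE 2 → []
PUSH 6  → [6]
PUSH 3  → [6, 3]
SWAP    → [3, 6]
LT      → [1]
LOAD 2  → [1, -4]
SWAP    → [-4, 1]
DUP     → [-4, 1, 1]
EQ      → [-4, 1]
POP     → [-4]
DUP     → [-4, -4]
SWAP    → [-4, -4]
STORE 0 → [-4]
POP     → []
LOAD 2  → [-4]
LOAD 2  → [-4, -4]
EQ      → [1]
NEG     → [-1]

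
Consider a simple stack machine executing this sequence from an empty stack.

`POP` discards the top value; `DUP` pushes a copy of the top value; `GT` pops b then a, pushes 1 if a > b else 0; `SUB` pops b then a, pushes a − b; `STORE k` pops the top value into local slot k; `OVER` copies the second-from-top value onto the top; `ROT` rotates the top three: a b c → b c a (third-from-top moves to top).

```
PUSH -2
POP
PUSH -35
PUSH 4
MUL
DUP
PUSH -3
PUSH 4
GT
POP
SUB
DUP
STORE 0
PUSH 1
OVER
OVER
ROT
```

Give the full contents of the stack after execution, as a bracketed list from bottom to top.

[0, 0, 1, 1]

PUSH -2  -> -2
POP      -> (empty)
PUSH -35 -> -35
PUSH 4   -> -35 4
MUL      -> -140
DUP      -> -140 -140
PUSH -3  -> -140 -140 -3
PUSH 4   -> -140 -140 -3 4
GT       -> -140 -140 0
POP      -> -140 -140
SUB      -> 0
DUP      -> 0 0
STORE 0  -> 0
PUSH 1   -> 0 1
OVER     -> 0 1 0
OVER     -> 0 1 0 1
ROT      -> 0 0 1 1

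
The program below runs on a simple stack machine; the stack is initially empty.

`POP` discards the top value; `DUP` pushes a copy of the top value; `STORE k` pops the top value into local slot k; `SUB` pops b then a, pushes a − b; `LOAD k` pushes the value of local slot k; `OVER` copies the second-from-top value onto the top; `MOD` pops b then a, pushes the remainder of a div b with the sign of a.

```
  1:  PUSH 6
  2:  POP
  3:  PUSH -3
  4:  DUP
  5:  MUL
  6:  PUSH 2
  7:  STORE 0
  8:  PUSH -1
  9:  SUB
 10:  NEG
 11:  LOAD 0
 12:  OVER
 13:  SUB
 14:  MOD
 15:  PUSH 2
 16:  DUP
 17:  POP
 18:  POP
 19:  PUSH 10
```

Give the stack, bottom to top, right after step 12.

[-10, 2, -10]

PUSH 6  → 6
POP     → (empty)
PUSH -3 → -3
DUP     → -3 -3
MUL     → 9
PUSH 2  → 9 2
STORE 0 → 9
PUSH -1 → 9 -1
SUB     → 10
NEG     → -10
LOAD 0  → -10 2
OVER    → -10 2 -10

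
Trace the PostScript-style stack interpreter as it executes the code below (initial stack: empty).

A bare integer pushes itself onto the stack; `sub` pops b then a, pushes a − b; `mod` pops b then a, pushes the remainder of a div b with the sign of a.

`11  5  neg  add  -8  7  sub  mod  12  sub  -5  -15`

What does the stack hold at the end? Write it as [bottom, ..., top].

11   [11]
5    [11, 5]
neg  [11, -5]
add  [6]
-8   [6, -8]
7    [6, -8, 7]
sub  [6, -15]
mod  [6]
12   [6, 12]
sub  [-6]
-5   [-6, -5]
-15  [-6, -5, -15]

[-6, -5, -15]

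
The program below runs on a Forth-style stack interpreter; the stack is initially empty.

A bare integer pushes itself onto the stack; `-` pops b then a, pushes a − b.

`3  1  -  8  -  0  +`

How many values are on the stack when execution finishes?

3  [3]
1  [3, 1]
-  [2]
8  [2, 8]
-  [-6]
0  [-6, 0]
+  [-6]

1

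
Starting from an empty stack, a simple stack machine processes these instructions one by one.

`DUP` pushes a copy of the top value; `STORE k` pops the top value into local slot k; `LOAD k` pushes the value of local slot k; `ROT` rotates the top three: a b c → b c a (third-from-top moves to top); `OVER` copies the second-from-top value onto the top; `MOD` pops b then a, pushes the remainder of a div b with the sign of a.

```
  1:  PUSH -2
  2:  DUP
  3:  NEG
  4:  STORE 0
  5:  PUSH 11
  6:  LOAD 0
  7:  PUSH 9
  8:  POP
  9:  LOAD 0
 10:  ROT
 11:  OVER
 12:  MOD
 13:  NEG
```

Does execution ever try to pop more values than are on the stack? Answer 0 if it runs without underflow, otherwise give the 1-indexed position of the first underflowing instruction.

0

PUSH -2 : [-2]
DUP     : [-2, -2]
NEG     : [-2, 2]
STORE 0 : [-2]
PUSH 11 : [-2, 11]
LOAD 0  : [-2, 11, 2]
PUSH 9  : [-2, 11, 2, 9]
POP     : [-2, 11, 2]
LOAD 0  : [-2, 11, 2, 2]
ROT     : [-2, 2, 2, 11]
OVER    : [-2, 2, 2, 11, 2]
MOD     : [-2, 2, 2, 1]
NEG     : [-2, 2, 2, -1]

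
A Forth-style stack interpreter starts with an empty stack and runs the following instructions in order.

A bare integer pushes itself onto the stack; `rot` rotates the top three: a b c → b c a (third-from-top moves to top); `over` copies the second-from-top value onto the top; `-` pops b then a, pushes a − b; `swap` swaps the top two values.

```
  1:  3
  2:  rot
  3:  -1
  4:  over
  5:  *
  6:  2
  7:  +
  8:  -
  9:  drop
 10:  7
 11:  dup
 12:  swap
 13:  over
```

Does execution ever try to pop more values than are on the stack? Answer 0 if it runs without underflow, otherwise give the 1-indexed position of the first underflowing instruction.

2

3 -> [3]
rot  — needs 3 operands, stack has 1 → underflow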